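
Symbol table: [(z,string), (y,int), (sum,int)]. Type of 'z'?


Lookup 'z' → type string


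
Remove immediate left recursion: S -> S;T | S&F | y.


Left-recursive alternatives: S;T, S&F; non-recursive: y
Introduce S': S -> yS', S' -> ;TS' | &FS' | ε


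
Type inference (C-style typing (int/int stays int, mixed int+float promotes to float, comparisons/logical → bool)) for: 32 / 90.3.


Operand types: int / float
Rule: mixed int/float promotes to float; int/int stays int
Result type: float


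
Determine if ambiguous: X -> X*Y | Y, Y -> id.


precedence layered via separate nonterminal Y: deterministic
Unambiguous


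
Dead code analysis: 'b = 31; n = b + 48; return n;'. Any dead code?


b is read by n's definition; n is returned
No dead code


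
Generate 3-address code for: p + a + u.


Break into single-operator statements:
t1 = p + a
t2 = t1 + u


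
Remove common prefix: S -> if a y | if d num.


Common prefix: 'if'
Factored: S -> if S', S' -> a y | d num


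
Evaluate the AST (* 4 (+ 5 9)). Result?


Evaluate inner: (+ 5 9) = 14
Evaluate root: (* 4 14) = 56
Result: 56


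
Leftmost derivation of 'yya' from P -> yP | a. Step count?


Derivation: P => yP => yyP => yya
Steps: 3


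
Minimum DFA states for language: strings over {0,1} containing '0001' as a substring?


KMP-style automaton: 4 progress states + 1 absorbing accept = 5
Minimal DFA: 5 states


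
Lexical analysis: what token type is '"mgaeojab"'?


Pattern: double-quoted sequence
Type: STRING_LITERAL


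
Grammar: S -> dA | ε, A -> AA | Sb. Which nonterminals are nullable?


A nonterminal is nullable iff some alternative derives ε (directly, or every symbol in it is nullable)
Nullable: {S}


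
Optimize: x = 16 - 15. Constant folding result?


16 - 15 = 1 at compile time
Optimized: x = 1


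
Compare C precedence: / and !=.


'/' is multiplicative (level 10); '!=' is equality (level 6)
Higher level binds tighter
'/' has higher precedence than '!='


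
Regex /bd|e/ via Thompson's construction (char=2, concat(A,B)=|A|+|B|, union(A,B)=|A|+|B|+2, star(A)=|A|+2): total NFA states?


Syntax tree has 3 char leaf(s), 1 union(s), 0 star(s)
chars contribute 3×2 = 6; each union adds +2; each star adds +2
Total: 6 + 2 + 0 = 8 states


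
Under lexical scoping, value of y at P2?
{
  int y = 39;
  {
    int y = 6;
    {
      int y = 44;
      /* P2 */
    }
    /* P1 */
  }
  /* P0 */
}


y declared in the same block as P2
y = 44


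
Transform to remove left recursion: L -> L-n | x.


Left-recursive alternatives: L-n; non-recursive: x
Introduce L': L -> xL', L' -> -nL' | ε


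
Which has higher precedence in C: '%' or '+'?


'%' is multiplicative (level 10); '+' is additive (level 9)
Higher level binds tighter
'%' has higher precedence than '+'


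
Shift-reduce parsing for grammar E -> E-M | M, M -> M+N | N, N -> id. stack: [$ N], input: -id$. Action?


'N' (not preceded by M+) is the handle for M -> N
Action: reduce (M -> N)


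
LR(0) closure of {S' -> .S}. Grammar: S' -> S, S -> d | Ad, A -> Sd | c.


Start: S' -> .S
For each item with dot before a nonterminal B, add B -> .γ for every B-production
Closure: [S' -> .S, S -> .d, S -> .Ad, A -> .Sd, A -> .c]


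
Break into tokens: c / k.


Scan left to right, longest-match per lexeme
Tokens: ID(c), OP(/), ID(k)


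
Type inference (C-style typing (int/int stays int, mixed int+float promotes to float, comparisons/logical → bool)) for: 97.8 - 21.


Operand types: float - int
Rule: mixed int/float promotes to float; int/int stays int
Result type: float


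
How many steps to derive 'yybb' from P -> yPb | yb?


Derivation: P => yPb => yybb
Steps: 2


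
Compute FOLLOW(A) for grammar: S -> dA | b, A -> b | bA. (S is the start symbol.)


$ ∈ FOLLOW(S). For each A -> αBβ: add FIRST(β)\{ε} to FOLLOW(B); if β nullable, add FOLLOW(A).
FOLLOW(A) = {$}


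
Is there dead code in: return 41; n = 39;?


statement follows a return and is unreachable
Dead: 'n = 39'


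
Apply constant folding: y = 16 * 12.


16 * 12 = 192 at compile time
Optimized: y = 192


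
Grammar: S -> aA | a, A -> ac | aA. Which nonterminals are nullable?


A nonterminal is nullable iff some alternative derives ε (directly, or every symbol in it is nullable)
Nullable: {}


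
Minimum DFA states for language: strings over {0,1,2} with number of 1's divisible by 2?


Track (count of 1) mod 2: states 0..1, accept at 0
Minimal DFA: 2 states


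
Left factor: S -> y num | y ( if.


Common prefix: 'y'
Factored: S -> y S', S' -> num | ( if


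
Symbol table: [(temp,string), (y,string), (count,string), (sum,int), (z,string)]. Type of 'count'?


Lookup 'count' → type string


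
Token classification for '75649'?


Pattern: digits only
Type: INTEGER_LITERAL


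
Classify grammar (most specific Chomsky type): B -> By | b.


Left-linear: every RHS is a terminal or one nonterminal followed by a terminal
Classification: Type 3 (Regular)


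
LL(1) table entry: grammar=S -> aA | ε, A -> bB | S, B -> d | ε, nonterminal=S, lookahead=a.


For [S, a]: 'a' ∈ FIRST(aA)
Entry: S -> aA


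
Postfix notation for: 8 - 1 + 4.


Left to right (same or higher precedence on left)
Postfix: 8 1 - 4 +


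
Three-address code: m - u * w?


Break into single-operator statements:
t1 = u * w
t2 = m - t1


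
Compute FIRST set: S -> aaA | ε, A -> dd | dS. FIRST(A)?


Per alternative of A: FIRST(dd) = {d}; FIRST(dS) = {d}
FIRST(A) = {d}


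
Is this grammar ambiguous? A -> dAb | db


balanced d^n…b^n: each string has a unique parse
Unambiguous


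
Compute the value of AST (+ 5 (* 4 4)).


Evaluate inner: (* 4 4) = 16
Evaluate root: (+ 5 16) = 21
Result: 21


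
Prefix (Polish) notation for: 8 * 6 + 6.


left-to-right (same/higher precedence on left): tree is (+ (* 8 6) 6)
Prefix: + * 8 6 6


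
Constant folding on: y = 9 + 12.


9 + 12 = 21 at compile time
Optimized: y = 21


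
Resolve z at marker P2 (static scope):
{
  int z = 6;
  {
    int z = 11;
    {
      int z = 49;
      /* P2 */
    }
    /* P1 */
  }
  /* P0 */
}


z declared in the same block as P2
z = 49


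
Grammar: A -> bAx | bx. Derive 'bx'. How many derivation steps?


Derivation: A => bx
Steps: 1


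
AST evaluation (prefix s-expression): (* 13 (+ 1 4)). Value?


Evaluate inner: (+ 1 4) = 5
Evaluate root: (* 13 5) = 65
Result: 65


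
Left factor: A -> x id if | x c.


Common prefix: 'x'
Factored: A -> x A', A' -> id if | c


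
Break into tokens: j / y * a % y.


Scan left to right, longest-match per lexeme
Tokens: ID(j), OP(/), ID(y), OP(*), ID(a), OP(%), ID(y)


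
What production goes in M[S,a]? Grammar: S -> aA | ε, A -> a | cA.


For [S, a]: 'a' ∈ FIRST(aA)
Entry: S -> aA


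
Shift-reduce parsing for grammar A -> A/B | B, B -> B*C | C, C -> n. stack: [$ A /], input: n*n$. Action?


no handle ('A/' is not any RHS); shift 'n'
Action: shift


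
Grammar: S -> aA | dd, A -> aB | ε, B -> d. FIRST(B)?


Per alternative of B: FIRST(d) = {d}
FIRST(B) = {d}


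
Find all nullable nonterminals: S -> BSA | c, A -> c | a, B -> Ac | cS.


A nonterminal is nullable iff some alternative derives ε (directly, or every symbol in it is nullable)
Nullable: {}


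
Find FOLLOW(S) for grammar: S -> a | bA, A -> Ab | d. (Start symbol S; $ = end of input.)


$ ∈ FOLLOW(S). For each A -> αBβ: add FIRST(β)\{ε} to FOLLOW(B); if β nullable, add FOLLOW(A).
FOLLOW(S) = {$}


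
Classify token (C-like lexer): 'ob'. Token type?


Pattern: letter/underscore followed by alphanumerics, not a keyword
Type: IDENTIFIER


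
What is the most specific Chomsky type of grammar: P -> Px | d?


Left-linear: every RHS is a terminal or one nonterminal followed by a terminal
Classification: Type 3 (Regular)


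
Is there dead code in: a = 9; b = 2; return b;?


a is assigned but never read
Dead: 'a = 9'


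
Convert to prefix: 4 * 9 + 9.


left-to-right (same/higher precedence on left): tree is (+ (* 4 9) 9)
Prefix: + * 4 9 9


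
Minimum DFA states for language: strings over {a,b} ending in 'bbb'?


Track the longest suffix of input matching a prefix of 'bbb': 4 classes (prefixes of length 0..3)
Minimal DFA: 4 states


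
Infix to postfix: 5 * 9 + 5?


Left to right (same or higher precedence on left)
Postfix: 5 9 * 5 +


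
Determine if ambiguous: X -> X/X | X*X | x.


'x/x*x' has two parse trees (no precedence encoded between / and *)
Ambiguous


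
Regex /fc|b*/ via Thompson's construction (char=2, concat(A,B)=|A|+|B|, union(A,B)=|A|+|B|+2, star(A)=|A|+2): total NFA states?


Syntax tree has 3 char leaf(s), 1 union(s), 1 star(s)
chars contribute 3×2 = 6; each union adds +2; each star adds +2
Total: 6 + 2 + 2 = 10 states


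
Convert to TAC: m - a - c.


Break into single-operator statements:
t1 = m - a
t2 = t1 - c


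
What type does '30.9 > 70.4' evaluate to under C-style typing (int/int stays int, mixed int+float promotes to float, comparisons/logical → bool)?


Operand types: float > float
Rule: comparison yields bool
Result type: bool


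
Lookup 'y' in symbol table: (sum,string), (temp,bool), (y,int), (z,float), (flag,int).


Lookup 'y' → type int


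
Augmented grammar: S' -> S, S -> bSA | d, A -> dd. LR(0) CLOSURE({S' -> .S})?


Start: S' -> .S
For each item with dot before a nonterminal B, add B -> .γ for every B-production
Closure: [S' -> .S, S -> .bSA, S -> .d]


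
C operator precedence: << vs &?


'<<' is shift (level 8); '&' is bitwise AND (level 5)
Higher level binds tighter
'<<' has higher precedence than '&'


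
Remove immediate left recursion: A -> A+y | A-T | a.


Left-recursive alternatives: A+y, A-T; non-recursive: a
Introduce A': A -> aA', A' -> +yA' | -TA' | ε


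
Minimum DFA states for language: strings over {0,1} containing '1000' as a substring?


KMP-style automaton: 4 progress states + 1 absorbing accept = 5
Minimal DFA: 5 states


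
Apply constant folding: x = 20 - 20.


20 - 20 = 0 at compile time
Optimized: x = 0


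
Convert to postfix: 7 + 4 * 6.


* has higher precedence, evaluate 4*6 first
Postfix: 7 4 6 * +


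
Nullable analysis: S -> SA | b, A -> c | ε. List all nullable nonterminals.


A nonterminal is nullable iff some alternative derives ε (directly, or every symbol in it is nullable)
Nullable: {A}


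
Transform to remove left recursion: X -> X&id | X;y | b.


Left-recursive alternatives: X&id, X;y; non-recursive: b
Introduce X': X -> bX', X' -> &idX' | ;yX' | ε


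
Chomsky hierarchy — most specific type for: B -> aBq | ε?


Single nonterminal LHS, but a^n q^n is not regular
Classification: Type 2 (Context-Free)


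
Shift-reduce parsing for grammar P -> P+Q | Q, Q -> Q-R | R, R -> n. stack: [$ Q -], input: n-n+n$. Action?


no handle; shift 'n'
Action: shift


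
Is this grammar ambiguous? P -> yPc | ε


balanced y^n…c^n: each string has a unique parse
Unambiguous


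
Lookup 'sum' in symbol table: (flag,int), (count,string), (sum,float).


Lookup 'sum' → type float


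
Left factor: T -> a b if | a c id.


Common prefix: 'a'
Factored: T -> a T', T' -> b if | c id


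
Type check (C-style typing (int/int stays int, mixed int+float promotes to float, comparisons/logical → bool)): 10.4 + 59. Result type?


Operand types: float + int
Rule: mixed int/float promotes to float; int/int stays int
Result type: float


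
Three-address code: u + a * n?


Break into single-operator statements:
t1 = a * n
t2 = u + t1


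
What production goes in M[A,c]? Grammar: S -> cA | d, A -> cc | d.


For [A, c]: 'c' ∈ FIRST(cc)
Entry: A -> cc


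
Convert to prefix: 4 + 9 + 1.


left-to-right (same/higher precedence on left): tree is (+ (+ 4 9) 1)
Prefix: + + 4 9 1


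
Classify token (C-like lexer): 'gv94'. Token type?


Pattern: letter/underscore followed by alphanumerics, not a keyword
Type: IDENTIFIER


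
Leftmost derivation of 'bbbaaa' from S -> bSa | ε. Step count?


Derivation: S => bSa => bbSaa => bbbSaaa => bbbaaa
Steps: 4


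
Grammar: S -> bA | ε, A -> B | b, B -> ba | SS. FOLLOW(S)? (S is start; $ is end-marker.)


$ ∈ FOLLOW(S). For each A -> αBβ: add FIRST(β)\{ε} to FOLLOW(B); if β nullable, add FOLLOW(A).
FOLLOW(S) = {$, b}


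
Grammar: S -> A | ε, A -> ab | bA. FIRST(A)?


Per alternative of A: FIRST(ab) = {a}; FIRST(bA) = {b}
FIRST(A) = {a, b}


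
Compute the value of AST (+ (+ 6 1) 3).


Evaluate inner: (+ 6 1) = 7
Evaluate root: (+ 7 3) = 10
Result: 10


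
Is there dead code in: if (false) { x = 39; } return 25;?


condition is constant false, so the whole block is unreachable
Dead: 'if (false) { x = 39; }'


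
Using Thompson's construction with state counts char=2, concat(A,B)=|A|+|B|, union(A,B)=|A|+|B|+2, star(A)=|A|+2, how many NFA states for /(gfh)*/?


Syntax tree has 3 char leaf(s), 0 union(s), 1 star(s)
chars contribute 3×2 = 6; each union adds +2; each star adds +2
Total: 6 + 0 + 2 = 8 states


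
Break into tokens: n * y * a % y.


Scan left to right, longest-match per lexeme
Tokens: ID(n), OP(*), ID(y), OP(*), ID(a), OP(%), ID(y)


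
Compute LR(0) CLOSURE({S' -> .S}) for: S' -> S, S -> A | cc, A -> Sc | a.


Start: S' -> .S
For each item with dot before a nonterminal B, add B -> .γ for every B-production
Closure: [S' -> .S, S -> .A, S -> .cc, A -> .Sc, A -> .a]


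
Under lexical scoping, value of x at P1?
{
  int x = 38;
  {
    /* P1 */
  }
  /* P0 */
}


P1's block does not declare x; resolves to the enclosing declaration at depth 0
x = 38


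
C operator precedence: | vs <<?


'<<' is shift (level 8); '|' is bitwise OR (level 3)
Higher level binds tighter
'<<' has higher precedence than '|'


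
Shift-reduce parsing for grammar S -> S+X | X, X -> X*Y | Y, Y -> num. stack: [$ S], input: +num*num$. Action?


shift '+' to continue S -> S+X
Action: shift


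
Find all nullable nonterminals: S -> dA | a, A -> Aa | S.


A nonterminal is nullable iff some alternative derives ε (directly, or every symbol in it is nullable)
Nullable: {}


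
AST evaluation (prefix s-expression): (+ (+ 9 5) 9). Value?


Evaluate inner: (+ 9 5) = 14
Evaluate root: (+ 14 9) = 23
Result: 23


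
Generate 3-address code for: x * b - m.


Break into single-operator statements:
t1 = x * b
t2 = t1 - m


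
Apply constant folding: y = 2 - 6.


2 - 6 = -4 at compile time
Optimized: y = -4


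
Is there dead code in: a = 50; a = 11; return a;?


first assignment to a is overwritten before any read
Dead: 'a = 50'


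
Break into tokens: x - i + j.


Scan left to right, longest-match per lexeme
Tokens: ID(x), OP(-), ID(i), OP(+), ID(j)


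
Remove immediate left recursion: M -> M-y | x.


Left-recursive alternatives: M-y; non-recursive: x
Introduce M': M -> xM', M' -> -yM' | ε


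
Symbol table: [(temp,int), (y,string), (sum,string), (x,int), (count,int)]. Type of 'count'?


Lookup 'count' → type int


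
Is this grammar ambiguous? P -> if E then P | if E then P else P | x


dangling else: 'if E then if E then x else x' parses two ways
Ambiguous


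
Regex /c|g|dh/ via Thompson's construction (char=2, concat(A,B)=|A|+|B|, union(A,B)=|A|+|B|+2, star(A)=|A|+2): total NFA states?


Syntax tree has 4 char leaf(s), 2 union(s), 0 star(s)
chars contribute 4×2 = 8; each union adds +2; each star adds +2
Total: 8 + 4 + 0 = 12 states


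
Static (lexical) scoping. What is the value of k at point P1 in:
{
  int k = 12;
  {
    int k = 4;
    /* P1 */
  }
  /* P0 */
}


k declared in the same block as P1
k = 4


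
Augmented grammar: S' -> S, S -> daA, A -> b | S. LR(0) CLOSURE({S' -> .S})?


Start: S' -> .S
For each item with dot before a nonterminal B, add B -> .γ for every B-production
Closure: [S' -> .S, S -> .daA]


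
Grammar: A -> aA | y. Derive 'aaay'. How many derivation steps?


Derivation: A => aA => aaA => aaaA => aaay
Steps: 4


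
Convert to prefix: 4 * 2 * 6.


left-to-right (same/higher precedence on left): tree is (* (* 4 2) 6)
Prefix: * * 4 2 6


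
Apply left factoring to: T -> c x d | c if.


Common prefix: 'c'
Factored: T -> c T', T' -> x d | if


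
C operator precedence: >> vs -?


'-' is additive (level 9); '>>' is shift (level 8)
Higher level binds tighter
'-' has higher precedence than '>>'


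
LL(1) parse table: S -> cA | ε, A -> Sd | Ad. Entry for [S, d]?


For [S, d]: ε is nullable and 'd' ∈ FOLLOW(S)
Entry: S -> ε


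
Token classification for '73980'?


Pattern: digits only
Type: INTEGER_LITERAL


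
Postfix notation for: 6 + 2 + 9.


Left to right (same or higher precedence on left)
Postfix: 6 2 + 9 +


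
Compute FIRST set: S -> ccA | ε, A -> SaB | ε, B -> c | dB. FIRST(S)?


Per alternative of S: FIRST(ccA) = {c}; FIRST(ε) = {ε}
FIRST(S) = {c, ε}


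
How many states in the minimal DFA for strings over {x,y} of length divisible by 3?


Track length mod 3: states 0..2, accept at 0
Minimal DFA: 3 states


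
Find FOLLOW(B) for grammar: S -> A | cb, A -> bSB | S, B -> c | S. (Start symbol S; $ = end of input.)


$ ∈ FOLLOW(S). For each A -> αBβ: add FIRST(β)\{ε} to FOLLOW(B); if β nullable, add FOLLOW(A).
FOLLOW(B) = {$, b, c}


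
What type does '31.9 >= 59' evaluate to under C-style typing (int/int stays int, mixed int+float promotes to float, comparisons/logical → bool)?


Operand types: float >= int
Rule: comparison yields bool
Result type: bool


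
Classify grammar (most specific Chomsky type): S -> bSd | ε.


Single nonterminal LHS, but b^n d^n is not regular
Classification: Type 2 (Context-Free)


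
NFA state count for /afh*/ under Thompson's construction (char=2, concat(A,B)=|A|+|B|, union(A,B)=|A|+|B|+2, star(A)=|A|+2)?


Syntax tree has 3 char leaf(s), 0 union(s), 1 star(s)
chars contribute 3×2 = 6; each union adds +2; each star adds +2
Total: 6 + 0 + 2 = 8 states


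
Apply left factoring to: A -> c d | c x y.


Common prefix: 'c'
Factored: A -> c A', A' -> d | x y


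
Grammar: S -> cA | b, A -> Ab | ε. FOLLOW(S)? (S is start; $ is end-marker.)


$ ∈ FOLLOW(S). For each A -> αBβ: add FIRST(β)\{ε} to FOLLOW(B); if β nullable, add FOLLOW(A).
FOLLOW(S) = {$}


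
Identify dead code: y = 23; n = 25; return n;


y is assigned but never read
Dead: 'y = 23'


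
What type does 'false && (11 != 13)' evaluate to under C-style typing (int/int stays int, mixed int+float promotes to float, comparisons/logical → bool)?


Operand types: bool && bool
Rule: logical operators take bool operands and yield bool
Result type: bool


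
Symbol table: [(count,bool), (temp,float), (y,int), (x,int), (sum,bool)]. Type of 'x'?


Lookup 'x' → type int


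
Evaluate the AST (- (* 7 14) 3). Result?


Evaluate inner: (* 7 14) = 98
Evaluate root: (- 98 3) = 95
Result: 95


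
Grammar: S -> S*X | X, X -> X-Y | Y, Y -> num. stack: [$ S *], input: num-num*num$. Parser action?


no handle ('S*' is not any RHS); shift 'num'
Action: shift


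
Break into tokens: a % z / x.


Scan left to right, longest-match per lexeme
Tokens: ID(a), OP(%), ID(z), OP(/), ID(x)


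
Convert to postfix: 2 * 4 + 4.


Left to right (same or higher precedence on left)
Postfix: 2 4 * 4 +


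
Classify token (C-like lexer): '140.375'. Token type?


Pattern: digits with a decimal point
Type: FLOAT_LITERAL


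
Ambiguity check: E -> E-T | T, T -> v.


precedence layered via separate nonterminal T: deterministic
Unambiguous


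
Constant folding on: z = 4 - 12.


4 - 12 = -8 at compile time
Optimized: z = -8


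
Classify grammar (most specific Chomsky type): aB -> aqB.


LHS has context (more than one symbol) and |LHS| ≤ |RHS|
Classification: Type 1 (Context-Sensitive)


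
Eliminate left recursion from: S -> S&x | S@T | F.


Left-recursive alternatives: S&x, S@T; non-recursive: F
Introduce S': S -> FS', S' -> &xS' | @TS' | ε


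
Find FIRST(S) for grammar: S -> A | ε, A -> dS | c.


Per alternative of S: FIRST(A) = {c, d}; FIRST(ε) = {ε}
FIRST(S) = {c, d, ε}


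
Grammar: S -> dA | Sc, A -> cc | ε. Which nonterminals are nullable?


A nonterminal is nullable iff some alternative derives ε (directly, or every symbol in it is nullable)
Nullable: {A}


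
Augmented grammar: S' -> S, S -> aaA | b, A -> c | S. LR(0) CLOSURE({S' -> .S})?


Start: S' -> .S
For each item with dot before a nonterminal B, add B -> .γ for every B-production
Closure: [S' -> .S, S -> .aaA, S -> .b]


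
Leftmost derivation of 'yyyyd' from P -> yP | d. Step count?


Derivation: P => yP => yyP => yyyP => yyyyP => yyyyd
Steps: 5


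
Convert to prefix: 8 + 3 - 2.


left-to-right (same/higher precedence on left): tree is (- (+ 8 3) 2)
Prefix: - + 8 3 2


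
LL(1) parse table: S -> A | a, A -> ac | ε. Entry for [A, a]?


For [A, a]: 'a' ∈ FIRST(ac)
Entry: A -> ac


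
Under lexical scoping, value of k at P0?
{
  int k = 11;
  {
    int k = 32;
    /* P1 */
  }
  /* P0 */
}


k declared in the same block as P0
k = 11


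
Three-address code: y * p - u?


Break into single-operator statements:
t1 = y * p
t2 = t1 - u


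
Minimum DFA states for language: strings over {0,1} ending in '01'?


Track the longest suffix of input matching a prefix of '01': 3 classes (prefixes of length 0..2)
Minimal DFA: 3 states


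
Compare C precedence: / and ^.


'/' is multiplicative (level 10); '^' is bitwise XOR (level 4)
Higher level binds tighter
'/' has higher precedence than '^'


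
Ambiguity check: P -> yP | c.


right-linear, alternatives start with distinct terminals 'y' vs 'c': unique leftmost derivation
Unambiguous


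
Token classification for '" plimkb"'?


Pattern: double-quoted sequence
Type: STRING_LITERAL


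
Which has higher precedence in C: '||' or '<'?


'<' is relational (level 7); '||' is logical OR (level 1)
Higher level binds tighter
'<' has higher precedence than '||'


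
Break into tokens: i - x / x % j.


Scan left to right, longest-match per lexeme
Tokens: ID(i), OP(-), ID(x), OP(/), ID(x), OP(%), ID(j)


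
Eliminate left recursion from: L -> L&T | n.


Left-recursive alternatives: L&T; non-recursive: n
Introduce L': L -> nL', L' -> &TL' | ε


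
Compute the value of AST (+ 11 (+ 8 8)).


Evaluate inner: (+ 8 8) = 16
Evaluate root: (+ 11 16) = 27
Result: 27


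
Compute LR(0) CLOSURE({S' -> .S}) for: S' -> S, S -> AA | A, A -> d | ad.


Start: S' -> .S
For each item with dot before a nonterminal B, add B -> .γ for every B-production
Closure: [S' -> .S, S -> .AA, S -> .A, A -> .d, A -> .ad]


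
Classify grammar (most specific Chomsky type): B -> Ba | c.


Left-linear: every RHS is a terminal or one nonterminal followed by a terminal
Classification: Type 3 (Regular)


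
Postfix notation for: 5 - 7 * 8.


* has higher precedence, evaluate 7*8 first
Postfix: 5 7 8 * -


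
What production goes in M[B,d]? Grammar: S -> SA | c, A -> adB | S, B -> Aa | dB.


For [B, d]: 'd' ∈ FIRST(dB)
Entry: B -> dB


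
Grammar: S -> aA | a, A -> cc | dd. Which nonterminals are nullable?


A nonterminal is nullable iff some alternative derives ε (directly, or every symbol in it is nullable)
Nullable: {}


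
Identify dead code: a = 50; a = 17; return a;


first assignment to a is overwritten before any read
Dead: 'a = 50'


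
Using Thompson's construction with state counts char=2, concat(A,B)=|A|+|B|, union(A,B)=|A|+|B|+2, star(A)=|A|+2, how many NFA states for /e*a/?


Syntax tree has 2 char leaf(s), 0 union(s), 1 star(s)
chars contribute 2×2 = 4; each union adds +2; each star adds +2
Total: 4 + 0 + 2 = 6 states


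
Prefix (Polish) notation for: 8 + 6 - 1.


left-to-right (same/higher precedence on left): tree is (- (+ 8 6) 1)
Prefix: - + 8 6 1


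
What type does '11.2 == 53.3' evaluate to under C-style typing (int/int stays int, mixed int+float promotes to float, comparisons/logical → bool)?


Operand types: float == float
Rule: comparison yields bool
Result type: bool


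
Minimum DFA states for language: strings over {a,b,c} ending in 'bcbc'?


Track the longest suffix of input matching a prefix of 'bcbc': 5 classes (prefixes of length 0..4)
Minimal DFA: 5 states


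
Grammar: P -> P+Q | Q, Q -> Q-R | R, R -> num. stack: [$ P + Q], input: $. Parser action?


handle 'P+Q' on top; lookahead ∈ FOLLOW(P) = {+, $}
Action: reduce (P -> P+Q)


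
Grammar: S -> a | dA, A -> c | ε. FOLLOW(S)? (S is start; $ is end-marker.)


$ ∈ FOLLOW(S). For each A -> αBβ: add FIRST(β)\{ε} to FOLLOW(B); if β nullable, add FOLLOW(A).
FOLLOW(S) = {$}


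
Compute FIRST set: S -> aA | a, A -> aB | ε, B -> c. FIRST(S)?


Per alternative of S: FIRST(aA) = {a}; FIRST(a) = {a}
FIRST(S) = {a}


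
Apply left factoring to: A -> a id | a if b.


Common prefix: 'a'
Factored: A -> a A', A' -> id | if b


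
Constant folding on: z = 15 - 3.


15 - 3 = 12 at compile time
Optimized: z = 12


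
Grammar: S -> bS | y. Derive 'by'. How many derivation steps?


Derivation: S => bS => by
Steps: 2


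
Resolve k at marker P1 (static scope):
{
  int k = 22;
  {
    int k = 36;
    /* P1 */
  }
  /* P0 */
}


k declared in the same block as P1
k = 36


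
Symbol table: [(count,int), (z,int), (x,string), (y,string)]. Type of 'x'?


Lookup 'x' → type string


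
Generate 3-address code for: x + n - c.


Break into single-operator statements:
t1 = x + n
t2 = t1 - c


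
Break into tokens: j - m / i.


Scan left to right, longest-match per lexeme
Tokens: ID(j), OP(-), ID(m), OP(/), ID(i)


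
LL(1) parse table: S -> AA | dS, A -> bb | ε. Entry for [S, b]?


For [S, b]: 'b' ∈ FIRST(AA)
Entry: S -> AA


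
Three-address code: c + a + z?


Break into single-operator statements:
t1 = c + a
t2 = t1 + z


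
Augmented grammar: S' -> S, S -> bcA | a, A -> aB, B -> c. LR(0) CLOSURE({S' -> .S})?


Start: S' -> .S
For each item with dot before a nonterminal B, add B -> .γ for every B-production
Closure: [S' -> .S, S -> .bcA, S -> .a]


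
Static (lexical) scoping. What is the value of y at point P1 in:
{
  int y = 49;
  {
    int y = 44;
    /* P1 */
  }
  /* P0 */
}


y declared in the same block as P1
y = 44


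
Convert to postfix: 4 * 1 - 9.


Left to right (same or higher precedence on left)
Postfix: 4 1 * 9 -


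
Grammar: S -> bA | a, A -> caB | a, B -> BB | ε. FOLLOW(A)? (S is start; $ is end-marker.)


$ ∈ FOLLOW(S). For each A -> αBβ: add FIRST(β)\{ε} to FOLLOW(B); if β nullable, add FOLLOW(A).
FOLLOW(A) = {$}


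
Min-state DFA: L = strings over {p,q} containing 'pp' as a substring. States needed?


KMP-style automaton: 2 progress states + 1 absorbing accept = 3
Minimal DFA: 3 states


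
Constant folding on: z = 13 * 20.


13 * 20 = 260 at compile time
Optimized: z = 260


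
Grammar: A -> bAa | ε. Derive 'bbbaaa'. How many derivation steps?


Derivation: A => bAa => bbAaa => bbbAaaa => bbbaaa
Steps: 4


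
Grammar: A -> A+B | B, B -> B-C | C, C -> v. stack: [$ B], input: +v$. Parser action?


lookahead ∉ {-} so B won't extend; reduce A -> B
Action: reduce (A -> B)


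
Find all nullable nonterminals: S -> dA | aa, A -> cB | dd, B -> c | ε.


A nonterminal is nullable iff some alternative derives ε (directly, or every symbol in it is nullable)
Nullable: {B}


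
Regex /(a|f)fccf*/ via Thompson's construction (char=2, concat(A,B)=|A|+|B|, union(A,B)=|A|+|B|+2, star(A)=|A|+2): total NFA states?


Syntax tree has 6 char leaf(s), 1 union(s), 1 star(s)
chars contribute 6×2 = 12; each union adds +2; each star adds +2
Total: 12 + 2 + 2 = 16 states


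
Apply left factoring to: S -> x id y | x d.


Common prefix: 'x'
Factored: S -> x S', S' -> id y | d


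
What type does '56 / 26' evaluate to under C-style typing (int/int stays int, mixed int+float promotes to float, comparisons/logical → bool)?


Operand types: int / int
Rule: mixed int/float promotes to float; int/int stays int
Result type: int


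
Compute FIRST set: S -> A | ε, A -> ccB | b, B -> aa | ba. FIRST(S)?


Per alternative of S: FIRST(A) = {b, c}; FIRST(ε) = {ε}
FIRST(S) = {b, c, ε}


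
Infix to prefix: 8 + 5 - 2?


left-to-right (same/higher precedence on left): tree is (- (+ 8 5) 2)
Prefix: - + 8 5 2


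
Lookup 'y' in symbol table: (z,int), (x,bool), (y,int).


Lookup 'y' → type int


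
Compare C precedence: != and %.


'%' is multiplicative (level 10); '!=' is equality (level 6)
Higher level binds tighter
'%' has higher precedence than '!='


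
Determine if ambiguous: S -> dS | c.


right-linear, alternatives start with distinct terminals 'd' vs 'c': unique leftmost derivation
Unambiguous


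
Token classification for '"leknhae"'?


Pattern: double-quoted sequence
Type: STRING_LITERAL


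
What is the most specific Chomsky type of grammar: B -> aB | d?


Right-linear: every RHS is a terminal or a terminal followed by one nonterminal
Classification: Type 3 (Regular)


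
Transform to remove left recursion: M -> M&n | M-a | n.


Left-recursive alternatives: M&n, M-a; non-recursive: n
Introduce M': M -> nM', M' -> &nM' | -aM' | ε


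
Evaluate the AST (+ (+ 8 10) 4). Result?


Evaluate inner: (+ 8 10) = 18
Evaluate root: (+ 18 4) = 22
Result: 22


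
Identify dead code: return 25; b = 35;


statement follows a return and is unreachable
Dead: 'b = 35'


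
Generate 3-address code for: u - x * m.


Break into single-operator statements:
t1 = x * m
t2 = u - t1


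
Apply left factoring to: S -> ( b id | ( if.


Common prefix: '('
Factored: S -> ( S', S' -> b id | if


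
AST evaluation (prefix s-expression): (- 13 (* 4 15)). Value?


Evaluate inner: (* 4 15) = 60
Evaluate root: (- 13 60) = -47
Result: -47


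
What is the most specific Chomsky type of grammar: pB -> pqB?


LHS has context (more than one symbol) and |LHS| ≤ |RHS|
Classification: Type 1 (Context-Sensitive)


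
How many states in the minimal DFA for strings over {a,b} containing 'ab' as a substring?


KMP-style automaton: 2 progress states + 1 absorbing accept = 3
Minimal DFA: 3 states


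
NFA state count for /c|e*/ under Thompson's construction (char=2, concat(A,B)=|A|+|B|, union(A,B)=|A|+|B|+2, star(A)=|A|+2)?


Syntax tree has 2 char leaf(s), 1 union(s), 1 star(s)
chars contribute 2×2 = 4; each union adds +2; each star adds +2
Total: 4 + 2 + 2 = 8 states


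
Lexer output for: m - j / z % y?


Scan left to right, longest-match per lexeme
Tokens: ID(m), OP(-), ID(j), OP(/), ID(z), OP(%), ID(y)


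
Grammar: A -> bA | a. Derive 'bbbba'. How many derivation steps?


Derivation: A => bA => bbA => bbbA => bbbbA => bbbba
Steps: 5


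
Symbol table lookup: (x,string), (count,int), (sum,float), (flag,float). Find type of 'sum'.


Lookup 'sum' → type float


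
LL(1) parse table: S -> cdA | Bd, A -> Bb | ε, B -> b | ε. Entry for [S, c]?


For [S, c]: 'c' ∈ FIRST(cdA)
Entry: S -> cdA


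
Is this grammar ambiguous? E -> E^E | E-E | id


'id^id-id' has two parse trees (no precedence encoded between ^ and -)
Ambiguous


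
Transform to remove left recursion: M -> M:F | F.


Left-recursive alternatives: M:F; non-recursive: F
Introduce M': M -> FM', M' -> :FM' | ε


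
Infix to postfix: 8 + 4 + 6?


Left to right (same or higher precedence on left)
Postfix: 8 4 + 6 +


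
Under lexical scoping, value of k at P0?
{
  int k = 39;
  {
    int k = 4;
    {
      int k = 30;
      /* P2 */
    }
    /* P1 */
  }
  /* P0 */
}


k declared in the same block as P0
k = 39


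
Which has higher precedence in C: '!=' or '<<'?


'<<' is shift (level 8); '!=' is equality (level 6)
Higher level binds tighter
'<<' has higher precedence than '!='


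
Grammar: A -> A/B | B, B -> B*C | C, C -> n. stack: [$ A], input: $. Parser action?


start symbol A on stack, input exhausted
Action: accept


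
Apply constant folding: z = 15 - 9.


15 - 9 = 6 at compile time
Optimized: z = 6


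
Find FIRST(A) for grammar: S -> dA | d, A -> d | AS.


Per alternative of A: FIRST(d) = {d}; FIRST(AS) = {d}
FIRST(A) = {d}


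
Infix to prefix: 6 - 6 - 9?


left-to-right (same/higher precedence on left): tree is (- (- 6 6) 9)
Prefix: - - 6 6 9


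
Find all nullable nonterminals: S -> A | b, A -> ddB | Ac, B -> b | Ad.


A nonterminal is nullable iff some alternative derives ε (directly, or every symbol in it is nullable)
Nullable: {}


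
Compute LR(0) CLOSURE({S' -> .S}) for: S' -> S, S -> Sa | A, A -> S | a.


Start: S' -> .S
For each item with dot before a nonterminal B, add B -> .γ for every B-production
Closure: [S' -> .S, S -> .Sa, S -> .A, A -> .S, A -> .a]


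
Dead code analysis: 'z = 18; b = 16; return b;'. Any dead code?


z is assigned but never read
Dead: 'z = 18'


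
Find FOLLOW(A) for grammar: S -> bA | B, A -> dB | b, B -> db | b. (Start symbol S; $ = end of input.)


$ ∈ FOLLOW(S). For each A -> αBβ: add FIRST(β)\{ε} to FOLLOW(B); if β nullable, add FOLLOW(A).
FOLLOW(A) = {$}


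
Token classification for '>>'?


Pattern: operator symbol
Type: OPERATOR


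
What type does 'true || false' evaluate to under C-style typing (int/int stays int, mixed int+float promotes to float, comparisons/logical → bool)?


Operand types: bool || bool
Rule: logical operators take bool operands and yield bool
Result type: bool


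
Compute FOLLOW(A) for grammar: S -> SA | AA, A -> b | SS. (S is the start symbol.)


$ ∈ FOLLOW(S). For each A -> αBβ: add FIRST(β)\{ε} to FOLLOW(B); if β nullable, add FOLLOW(A).
FOLLOW(A) = {$, b}


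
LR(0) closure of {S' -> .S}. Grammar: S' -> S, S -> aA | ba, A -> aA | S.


Start: S' -> .S
For each item with dot before a nonterminal B, add B -> .γ for every B-production
Closure: [S' -> .S, S -> .aA, S -> .ba]


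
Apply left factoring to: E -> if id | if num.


Common prefix: 'if'
Factored: E -> if E', E' -> id | num


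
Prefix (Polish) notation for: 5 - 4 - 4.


left-to-right (same/higher precedence on left): tree is (- (- 5 4) 4)
Prefix: - - 5 4 4


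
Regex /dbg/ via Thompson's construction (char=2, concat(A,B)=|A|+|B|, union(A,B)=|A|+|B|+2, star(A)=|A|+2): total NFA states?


Syntax tree has 3 char leaf(s), 0 union(s), 0 star(s)
chars contribute 3×2 = 6; each union adds +2; each star adds +2
Total: 6 + 0 + 0 = 6 states


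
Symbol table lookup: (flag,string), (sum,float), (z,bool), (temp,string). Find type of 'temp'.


Lookup 'temp' → type string


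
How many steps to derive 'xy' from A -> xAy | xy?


Derivation: A => xy
Steps: 1


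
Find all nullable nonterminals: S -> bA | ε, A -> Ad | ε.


A nonterminal is nullable iff some alternative derives ε (directly, or every symbol in it is nullable)
Nullable: {A, S}


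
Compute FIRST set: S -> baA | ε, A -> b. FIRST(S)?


Per alternative of S: FIRST(baA) = {b}; FIRST(ε) = {ε}
FIRST(S) = {b, ε}


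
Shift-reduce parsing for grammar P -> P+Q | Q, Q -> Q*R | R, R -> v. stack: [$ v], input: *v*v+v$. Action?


'v' on top is the handle for R -> v
Action: reduce (R -> v)


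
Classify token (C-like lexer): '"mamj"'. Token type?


Pattern: double-quoted sequence
Type: STRING_LITERAL


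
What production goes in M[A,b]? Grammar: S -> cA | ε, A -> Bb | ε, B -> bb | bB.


For [A, b]: 'b' ∈ FIRST(Bb)
Entry: A -> Bb


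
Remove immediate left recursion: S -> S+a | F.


Left-recursive alternatives: S+a; non-recursive: F
Introduce S': S -> FS', S' -> +aS' | ε


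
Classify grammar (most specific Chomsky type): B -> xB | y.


Right-linear: every RHS is a terminal or a terminal followed by one nonterminal
Classification: Type 3 (Regular)


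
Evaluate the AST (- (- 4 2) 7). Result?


Evaluate inner: (- 4 2) = 2
Evaluate root: (- 2 7) = -5
Result: -5


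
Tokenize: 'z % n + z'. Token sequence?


Scan left to right, longest-match per lexeme
Tokens: ID(z), OP(%), ID(n), OP(+), ID(z)


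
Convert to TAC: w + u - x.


Break into single-operator statements:
t1 = w + u
t2 = t1 - x


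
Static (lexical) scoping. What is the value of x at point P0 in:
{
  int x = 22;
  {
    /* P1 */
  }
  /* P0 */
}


x declared in the same block as P0
x = 22


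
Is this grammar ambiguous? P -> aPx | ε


balanced a^n…x^n: each string has a unique parse
Unambiguous


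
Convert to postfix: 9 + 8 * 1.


* has higher precedence, evaluate 8*1 first
Postfix: 9 8 1 * +


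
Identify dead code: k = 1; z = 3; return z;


k is assigned but never read
Dead: 'k = 1'


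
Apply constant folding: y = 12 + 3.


12 + 3 = 15 at compile time
Optimized: y = 15


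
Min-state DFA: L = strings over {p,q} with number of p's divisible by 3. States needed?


Track (count of p) mod 3: states 0..2, accept at 0
Minimal DFA: 3 states


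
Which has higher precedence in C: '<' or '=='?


'<' is relational (level 7); '==' is equality (level 6)
Higher level binds tighter
'<' has higher precedence than '=='


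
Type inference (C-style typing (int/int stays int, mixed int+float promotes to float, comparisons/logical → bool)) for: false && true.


Operand types: bool && bool
Rule: logical operators take bool operands and yield bool
Result type: bool


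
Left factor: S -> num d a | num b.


Common prefix: 'num'
Factored: S -> num S', S' -> d a | b


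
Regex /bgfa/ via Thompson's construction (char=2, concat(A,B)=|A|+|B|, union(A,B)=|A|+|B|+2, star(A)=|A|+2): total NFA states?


Syntax tree has 4 char leaf(s), 0 union(s), 0 star(s)
chars contribute 4×2 = 8; each union adds +2; each star adds +2
Total: 8 + 0 + 0 = 8 states


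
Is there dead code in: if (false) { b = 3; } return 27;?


condition is constant false, so the whole block is unreachable
Dead: 'if (false) { b = 3; }'


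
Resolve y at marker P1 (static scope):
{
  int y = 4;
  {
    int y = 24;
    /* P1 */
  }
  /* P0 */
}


y declared in the same block as P1
y = 24


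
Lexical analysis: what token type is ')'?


Pattern: delimiter/punctuation
Type: PUNCTUATION


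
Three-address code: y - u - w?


Break into single-operator statements:
t1 = y - u
t2 = t1 - w


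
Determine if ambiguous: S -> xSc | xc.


balanced x^n…c^n: each string has a unique parse
Unambiguous


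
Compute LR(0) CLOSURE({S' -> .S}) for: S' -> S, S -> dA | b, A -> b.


Start: S' -> .S
For each item with dot before a nonterminal B, add B -> .γ for every B-production
Closure: [S' -> .S, S -> .dA, S -> .b]


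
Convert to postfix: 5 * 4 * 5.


Left to right (same or higher precedence on left)
Postfix: 5 4 * 5 *


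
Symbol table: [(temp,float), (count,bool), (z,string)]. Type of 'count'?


Lookup 'count' → type bool
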